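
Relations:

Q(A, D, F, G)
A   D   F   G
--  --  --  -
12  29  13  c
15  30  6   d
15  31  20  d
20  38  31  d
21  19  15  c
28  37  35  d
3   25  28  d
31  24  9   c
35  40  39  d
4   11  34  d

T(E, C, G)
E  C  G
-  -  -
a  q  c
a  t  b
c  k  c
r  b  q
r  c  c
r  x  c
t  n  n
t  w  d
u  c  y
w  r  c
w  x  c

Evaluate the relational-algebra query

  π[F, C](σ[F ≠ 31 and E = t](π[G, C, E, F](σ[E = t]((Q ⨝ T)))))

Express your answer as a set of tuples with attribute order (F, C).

Q ⋈ T (natural join on G): {(12, 29, 13, c, a, q), (12, 29, 13, c, c, k), (12, 29, 13, c, r, c), (12, 29, 13, c, r, x), (12, 29, 13, c, w, r), (12, 29, 13, c, w, x), (15, 30, 6, d, t, w), (15, 31, 20, d, t, w), (20, 38, 31, d, t, w), (21, 19, 15, c, a, q), (21, 19, 15, c, c, k), (21, 19, 15, c, r, c), (21, 19, 15, c, r, x), (21, 19, 15, c, w, r), (21, 19, 15, c, w, x), (28, 37, 35, d, t, w), (3, 25, 28, d, t, w), (31, 24, 9, c, a, q), (31, 24, 9, c, c, k), (31, 24, 9, c, r, c), (31, 24, 9, c, r, x), (31, 24, 9, c, w, r), (31, 24, 9, c, w, x), (35, 40, 39, d, t, w), (4, 11, 34, d, t, w)}
Selection E = t: {(15, 30, 6, d, t, w), (15, 31, 20, d, t, w), (20, 38, 31, d, t, w), (28, 37, 35, d, t, w), (3, 25, 28, d, t, w), (35, 40, 39, d, t, w), (4, 11, 34, d, t, w)}
π[G, C, E, F]: project onto (G, C, E, F) → {(d, w, t, 20), (d, w, t, 28), (d, w, t, 31), (d, w, t, 34), (d, w, t, 35), (d, w, t, 39), (d, w, t, 6)}
Selection F ≠ 31 and E = t: {(d, w, t, 20), (d, w, t, 28), (d, w, t, 34), (d, w, t, 35), (d, w, t, 39), (d, w, t, 6)}
π[F, C]: project onto (F, C) → {(20, w), (28, w), (34, w), (35, w), (39, w), (6, w)}

{(20, w), (28, w), (34, w), (35, w), (39, w), (6, w)}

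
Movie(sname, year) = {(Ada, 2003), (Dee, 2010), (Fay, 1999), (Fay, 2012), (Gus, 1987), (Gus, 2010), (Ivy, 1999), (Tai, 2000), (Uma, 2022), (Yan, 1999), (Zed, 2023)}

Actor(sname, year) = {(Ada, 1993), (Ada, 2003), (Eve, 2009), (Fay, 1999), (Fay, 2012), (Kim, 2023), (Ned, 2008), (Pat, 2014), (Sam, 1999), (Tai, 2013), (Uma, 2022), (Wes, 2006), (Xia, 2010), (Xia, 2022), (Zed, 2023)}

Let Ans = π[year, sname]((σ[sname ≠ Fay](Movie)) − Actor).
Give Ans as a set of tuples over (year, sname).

{(1987, Gus), (1999, Ivy), (1999, Yan), (2000, Tai), (2010, Dee), (2010, Gus)}

σ[sname ≠ Fay]: keep tuples satisfying sname ≠ Fay → {(Ada, 2003), (Dee, 2010), (Gus, 1987), (Gus, 2010), (Ivy, 1999), (Tai, 2000), (Uma, 2022), (Yan, 1999), (Zed, 2023)}
Difference: {(Ada, 2003), (Dee, 2010), (Gus, 1987), (Gus, 2010), (Ivy, 1999), (Tai, 2000), (Uma, 2022), (Yan, 1999), (Zed, 2023)} with {(Ada, 1993), (Ada, 2003), (Eve, 2009), (Fay, 1999), (Fay, 2012), (Kim, 2023), (Ned, 2008), (Pat, 2014), (Sam, 1999), (Tai, 2013), (Uma, 2022), (Wes, 2006), (Xia, 2010), (Xia, 2022), (Zed, 2023)} → {(Dee, 2010), (Gus, 1987), (Gus, 2010), (Ivy, 1999), (Tai, 2000), (Yan, 1999)}
π_{year, sname} gives {(1987, Gus), (1999, Ivy), (1999, Yan), (2000, Tai), (2010, Dee), (2010, Gus)}.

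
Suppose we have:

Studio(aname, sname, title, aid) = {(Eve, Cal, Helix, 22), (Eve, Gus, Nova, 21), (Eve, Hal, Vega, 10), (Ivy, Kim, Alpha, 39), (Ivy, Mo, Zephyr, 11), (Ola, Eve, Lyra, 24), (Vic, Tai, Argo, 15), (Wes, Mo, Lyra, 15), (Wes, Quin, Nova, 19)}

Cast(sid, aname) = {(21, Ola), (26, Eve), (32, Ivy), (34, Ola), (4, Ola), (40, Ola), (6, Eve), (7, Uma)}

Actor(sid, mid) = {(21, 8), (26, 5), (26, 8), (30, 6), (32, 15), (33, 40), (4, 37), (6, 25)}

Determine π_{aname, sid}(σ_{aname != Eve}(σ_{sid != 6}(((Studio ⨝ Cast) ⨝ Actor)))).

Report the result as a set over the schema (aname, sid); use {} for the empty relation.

Natural join on aname: {(Eve, Cal, Helix, 22, 26), (Eve, Cal, Helix, 22, 6), (Eve, Gus, Nova, 21, 26), (Eve, Gus, Nova, 21, 6), (Eve, Hal, Vega, 10, 26), (Eve, Hal, Vega, 10, 6), (Ivy, Kim, Alpha, 39, 32), (Ivy, Mo, Zephyr, 11, 32), (Ola, Eve, Lyra, 24, 21), (Ola, Eve, Lyra, 24, 34), (Ola, Eve, Lyra, 24, 4), (Ola, Eve, Lyra, 24, 40)}
Natural join on sid: {(Eve, Cal, Helix, 22, 26, 5), (Eve, Cal, Helix, 22, 26, 8), (Eve, Cal, Helix, 22, 6, 25), (Eve, Gus, Nova, 21, 26, 5), (Eve, Gus, Nova, 21, 26, 8), (Eve, Gus, Nova, 21, 6, 25), (Eve, Hal, Vega, 10, 26, 5), (Eve, Hal, Vega, 10, 26, 8), (Eve, Hal, Vega, 10, 6, 25), (Ivy, Kim, Alpha, 39, 32, 15), (Ivy, Mo, Zephyr, 11, 32, 15), (Ola, Eve, Lyra, 24, 21, 8), (Ola, Eve, Lyra, 24, 4, 37)}
Filtering on sid != 6 leaves {(Eve, Cal, Helix, 22, 26, 5), (Eve, Cal, Helix, 22, 26, 8), (Eve, Gus, Nova, 21, 26, 5), (Eve, Gus, Nova, 21, 26, 8), (Eve, Hal, Vega, 10, 26, 5), (Eve, Hal, Vega, 10, 26, 8), (Ivy, Kim, Alpha, 39, 32, 15), (Ivy, Mo, Zephyr, 11, 32, 15), (Ola, Eve, Lyra, 24, 21, 8), (Ola, Eve, Lyra, 24, 4, 37)}.
Filtering on aname != Eve leaves {(Ivy, Kim, Alpha, 39, 32, 15), (Ivy, Mo, Zephyr, 11, 32, 15), (Ola, Eve, Lyra, 24, 21, 8), (Ola, Eve, Lyra, 24, 4, 37)}.
Projecting to aname, sid (1 duplicate(s) eliminated): {(Ivy, 32), (Ola, 21), (Ola, 4)}

{(Ivy, 32), (Ola, 21), (Ola, 4)}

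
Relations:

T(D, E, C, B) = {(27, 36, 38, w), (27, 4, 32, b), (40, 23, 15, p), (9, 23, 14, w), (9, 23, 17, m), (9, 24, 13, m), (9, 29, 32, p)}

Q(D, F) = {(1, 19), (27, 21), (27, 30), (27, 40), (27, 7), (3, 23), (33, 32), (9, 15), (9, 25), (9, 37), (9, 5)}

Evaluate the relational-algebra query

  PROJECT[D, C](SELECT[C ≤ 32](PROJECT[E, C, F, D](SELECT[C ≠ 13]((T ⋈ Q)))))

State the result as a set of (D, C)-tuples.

Joining T and Q on D yields {(27, 36, 38, w, 21), (27, 36, 38, w, 30), (27, 36, 38, w, 40), (27, 36, 38, w, 7), (27, 4, 32, b, 21), (27, 4, 32, b, 30), (27, 4, 32, b, 40), (27, 4, 32, b, 7), (9, 23, 14, w, 15), (9, 23, 14, w, 25), (9, 23, 14, w, 37), (9, 23, 14, w, 5), (9, 23, 17, m, 15), (9, 23, 17, m, 25), (9, 23, 17, m, 37), (9, 23, 17, m, 5), (9, 24, 13, m, 15), (9, 24, 13, m, 25), (9, 24, 13, m, 37), (9, 24, 13, m, 5), (9, 29, 32, p, 15), (9, 29, 32, p, 25), (9, 29, 32, p, 37), (9, 29, 32, p, 5)}.
Apply σ_{C ≠ 13}; surviving tuples: {(27, 36, 38, w, 21), (27, 36, 38, w, 30), (27, 36, 38, w, 40), (27, 36, 38, w, 7), (27, 4, 32, b, 21), (27, 4, 32, b, 30), (27, 4, 32, b, 40), (27, 4, 32, b, 7), (9, 23, 14, w, 15), (9, 23, 14, w, 25), (9, 23, 14, w, 37), (9, 23, 14, w, 5), (9, 23, 17, m, 15), (9, 23, 17, m, 25), (9, 23, 17, m, 37), (9, 23, 17, m, 5), (9, 29, 32, p, 15), (9, 29, 32, p, 25), (9, 29, 32, p, 37), (9, 29, 32, p, 5)}
π_{E, C, F, D} gives {(23, 14, 15, 9), (23, 14, 25, 9), (23, 14, 37, 9), (23, 14, 5, 9), (23, 17, 15, 9), (23, 17, 25, 9), (23, 17, 37, 9), (23, 17, 5, 9), (29, 32, 15, 9), (29, 32, 25, 9), (29, 32, 37, 9), (29, 32, 5, 9), (36, 38, 21, 27), (36, 38, 30, 27), (36, 38, 40, 27), (36, 38, 7, 27), (4, 32, 21, 27), (4, 32, 30, 27), (4, 32, 40, 27), (4, 32, 7, 27)}.
Apply σ_{C ≤ 32}; surviving tuples: {(23, 14, 15, 9), (23, 14, 25, 9), (23, 14, 37, 9), (23, 14, 5, 9), (23, 17, 15, 9), (23, 17, 25, 9), (23, 17, 37, 9), (23, 17, 5, 9), (29, 32, 15, 9), (29, 32, 25, 9), (29, 32, 37, 9), (29, 32, 5, 9), (4, 32, 21, 27), (4, 32, 30, 27), (4, 32, 40, 27), (4, 32, 7, 27)}
π_{D, C} gives {(27, 32), (9, 14), (9, 17), (9, 32)} (12 duplicate(s) eliminated).

{(27, 32), (9, 14), (9, 17), (9, 32)}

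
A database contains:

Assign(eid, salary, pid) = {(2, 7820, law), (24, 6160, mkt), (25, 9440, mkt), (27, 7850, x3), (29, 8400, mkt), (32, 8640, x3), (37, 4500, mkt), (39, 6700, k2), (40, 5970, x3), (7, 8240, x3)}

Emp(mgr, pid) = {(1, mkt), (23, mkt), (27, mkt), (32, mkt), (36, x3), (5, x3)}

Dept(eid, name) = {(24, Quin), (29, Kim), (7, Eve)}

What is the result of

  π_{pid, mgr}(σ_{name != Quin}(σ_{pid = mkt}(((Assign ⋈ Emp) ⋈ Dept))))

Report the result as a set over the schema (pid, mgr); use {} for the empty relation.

{(mkt, 1), (mkt, 23), (mkt, 27), (mkt, 32)}

Natural join on pid: {(24, 6160, mkt, 1), (24, 6160, mkt, 23), (24, 6160, mkt, 27), (24, 6160, mkt, 32), (25, 9440, mkt, 1), (25, 9440, mkt, 23), (25, 9440, mkt, 27), (25, 9440, mkt, 32), (27, 7850, x3, 36), (27, 7850, x3, 5), (29, 8400, mkt, 1), (29, 8400, mkt, 23), (29, 8400, mkt, 27), (29, 8400, mkt, 32), (32, 8640, x3, 36), (32, 8640, x3, 5), (37, 4500, mkt, 1), (37, 4500, mkt, 23), (37, 4500, mkt, 27), (37, 4500, mkt, 32), (40, 5970, x3, 36), (40, 5970, x3, 5), (7, 8240, x3, 36), (7, 8240, x3, 5)}
Natural join on eid: {(24, 6160, mkt, 1, Quin), (24, 6160, mkt, 23, Quin), (24, 6160, mkt, 27, Quin), (24, 6160, mkt, 32, Quin), (29, 8400, mkt, 1, Kim), (29, 8400, mkt, 23, Kim), (29, 8400, mkt, 27, Kim), (29, 8400, mkt, 32, Kim), (7, 8240, x3, 36, Eve), (7, 8240, x3, 5, Eve)}
Filtering on pid = mkt leaves {(24, 6160, mkt, 1, Quin), (24, 6160, mkt, 23, Quin), (24, 6160, mkt, 27, Quin), (24, 6160, mkt, 32, Quin), (29, 8400, mkt, 1, Kim), (29, 8400, mkt, 23, Kim), (29, 8400, mkt, 27, Kim), (29, 8400, mkt, 32, Kim)}.
Filtering on name != Quin leaves {(29, 8400, mkt, 1, Kim), (29, 8400, mkt, 23, Kim), (29, 8400, mkt, 27, Kim), (29, 8400, mkt, 32, Kim)}.
π_{pid, mgr} gives {(mkt, 1), (mkt, 23), (mkt, 27), (mkt, 32)}.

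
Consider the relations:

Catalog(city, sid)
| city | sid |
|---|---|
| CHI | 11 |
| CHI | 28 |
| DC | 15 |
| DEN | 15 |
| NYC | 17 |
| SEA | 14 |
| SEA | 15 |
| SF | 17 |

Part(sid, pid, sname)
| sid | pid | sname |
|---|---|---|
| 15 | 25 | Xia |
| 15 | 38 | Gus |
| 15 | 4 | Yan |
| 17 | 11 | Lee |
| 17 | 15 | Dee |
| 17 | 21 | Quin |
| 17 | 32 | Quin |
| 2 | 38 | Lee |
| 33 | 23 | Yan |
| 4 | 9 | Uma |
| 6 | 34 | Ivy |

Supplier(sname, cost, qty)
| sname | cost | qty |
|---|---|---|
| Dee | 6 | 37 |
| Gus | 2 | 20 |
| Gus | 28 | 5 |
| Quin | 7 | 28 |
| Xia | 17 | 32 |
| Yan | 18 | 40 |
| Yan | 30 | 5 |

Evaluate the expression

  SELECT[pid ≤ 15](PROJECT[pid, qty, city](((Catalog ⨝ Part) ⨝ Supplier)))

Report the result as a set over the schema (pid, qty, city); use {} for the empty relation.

Natural join on sid: {(DC, 15, 25, Xia), (DC, 15, 38, Gus), (DC, 15, 4, Yan), (DEN, 15, 25, Xia), (DEN, 15, 38, Gus), (DEN, 15, 4, Yan), (NYC, 17, 11, Lee), (NYC, 17, 15, Dee), (NYC, 17, 21, Quin), (NYC, 17, 32, Quin), (SEA, 15, 25, Xia), (SEA, 15, 38, Gus), (SEA, 15, 4, Yan), (SF, 17, 11, Lee), (SF, 17, 15, Dee), (SF, 17, 21, Quin), (SF, 17, 32, Quin)}
Natural join on sname: {(DC, 15, 25, Xia, 17, 32), (DC, 15, 38, Gus, 2, 20), (DC, 15, 38, Gus, 28, 5), (DC, 15, 4, Yan, 18, 40), (DC, 15, 4, Yan, 30, 5), (DEN, 15, 25, Xia, 17, 32), (DEN, 15, 38, Gus, 2, 20), (DEN, 15, 38, Gus, 28, 5), (DEN, 15, 4, Yan, 18, 40), (DEN, 15, 4, Yan, 30, 5), (NYC, 17, 15, Dee, 6, 37), (NYC, 17, 21, Quin, 7, 28), (NYC, 17, 32, Quin, 7, 28), (SEA, 15, 25, Xia, 17, 32), (SEA, 15, 38, Gus, 2, 20), (SEA, 15, 38, Gus, 28, 5), (SEA, 15, 4, Yan, 18, 40), (SEA, 15, 4, Yan, 30, 5), (SF, 17, 15, Dee, 6, 37), (SF, 17, 21, Quin, 7, 28), (SF, 17, 32, Quin, 7, 28)}
Projecting to pid, qty, city: {(15, 37, NYC), (15, 37, SF), (21, 28, NYC), (21, 28, SF), (25, 32, DC), (25, 32, DEN), (25, 32, SEA), (32, 28, NYC), (32, 28, SF), (38, 20, DC), (38, 20, DEN), (38, 20, SEA), (38, 5, DC), (38, 5, DEN), (38, 5, SEA), (4, 40, DC), (4, 40, DEN), (4, 40, SEA), (4, 5, DC), (4, 5, DEN), (4, 5, SEA)}
σ[pid ≤ 15]: keep tuples satisfying pid ≤ 15 → {(15, 37, NYC), (15, 37, SF), (4, 40, DC), (4, 40, DEN), (4, 40, SEA), (4, 5, DC), (4, 5, DEN), (4, 5, SEA)}

{(15, 37, NYC), (15, 37, SF), (4, 40, DC), (4, 40, DEN), (4, 40, SEA), (4, 5, DC), (4, 5, DEN), (4, 5, SEA)}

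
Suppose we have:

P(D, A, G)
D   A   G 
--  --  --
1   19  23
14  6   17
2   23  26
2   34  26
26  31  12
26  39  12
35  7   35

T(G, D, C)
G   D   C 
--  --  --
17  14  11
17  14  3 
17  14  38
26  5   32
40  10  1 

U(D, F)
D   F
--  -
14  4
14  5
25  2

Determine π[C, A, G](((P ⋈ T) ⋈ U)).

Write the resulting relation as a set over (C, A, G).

{(11, 6, 17), (3, 6, 17), (38, 6, 17)}

P ⋈ T (natural join on D, G): {(14, 6, 17, 11), (14, 6, 17, 3), (14, 6, 17, 38)}
(P ⋈ T) ⋈ U (natural join on D): {(14, 6, 17, 11, 4), (14, 6, 17, 11, 5), (14, 6, 17, 3, 4), (14, 6, 17, 3, 5), (14, 6, 17, 38, 4), (14, 6, 17, 38, 5)}
π[C, A, G]: project onto (C, A, G) (3 duplicate(s) eliminated) → {(11, 6, 17), (3, 6, 17), (38, 6, 17)}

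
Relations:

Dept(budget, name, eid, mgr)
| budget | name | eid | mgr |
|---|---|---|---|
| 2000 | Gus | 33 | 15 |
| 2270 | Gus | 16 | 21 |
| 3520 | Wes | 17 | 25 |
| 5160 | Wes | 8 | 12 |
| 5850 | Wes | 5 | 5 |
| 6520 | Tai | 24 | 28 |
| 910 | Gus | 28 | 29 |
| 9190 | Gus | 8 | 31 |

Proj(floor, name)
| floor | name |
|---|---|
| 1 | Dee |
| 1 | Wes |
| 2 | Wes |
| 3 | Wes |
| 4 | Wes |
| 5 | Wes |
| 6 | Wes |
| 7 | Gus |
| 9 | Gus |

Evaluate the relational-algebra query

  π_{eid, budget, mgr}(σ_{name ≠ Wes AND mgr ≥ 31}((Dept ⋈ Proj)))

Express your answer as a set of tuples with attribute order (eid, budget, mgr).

{(8, 9190, 31)}

Dept ⋈ Proj (natural join on name): {(2000, Gus, 33, 15, 7), (2000, Gus, 33, 15, 9), (2270, Gus, 16, 21, 7), (2270, Gus, 16, 21, 9), (3520, Wes, 17, 25, 1), (3520, Wes, 17, 25, 2), (3520, Wes, 17, 25, 3), (3520, Wes, 17, 25, 4), (3520, Wes, 17, 25, 5), (3520, Wes, 17, 25, 6), (5160, Wes, 8, 12, 1), (5160, Wes, 8, 12, 2), (5160, Wes, 8, 12, 3), (5160, Wes, 8, 12, 4), (5160, Wes, 8, 12, 5), (5160, Wes, 8, 12, 6), (5850, Wes, 5, 5, 1), (5850, Wes, 5, 5, 2), (5850, Wes, 5, 5, 3), (5850, Wes, 5, 5, 4), (5850, Wes, 5, 5, 5), (5850, Wes, 5, 5, 6), (910, Gus, 28, 29, 7), (910, Gus, 28, 29, 9), (9190, Gus, 8, 31, 7), (9190, Gus, 8, 31, 9)}
Selection name ≠ Wes AND mgr ≥ 31: {(9190, Gus, 8, 31, 7), (9190, Gus, 8, 31, 9)}
π[eid, budget, mgr]: project onto (eid, budget, mgr) (1 duplicate(s) eliminated) → {(8, 9190, 31)}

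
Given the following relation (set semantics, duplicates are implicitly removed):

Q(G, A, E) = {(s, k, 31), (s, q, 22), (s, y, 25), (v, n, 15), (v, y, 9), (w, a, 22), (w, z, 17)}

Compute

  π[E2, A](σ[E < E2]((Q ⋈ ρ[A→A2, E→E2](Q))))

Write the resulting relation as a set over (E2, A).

{(15, y), (22, z), (25, q), (31, q), (31, y)}

ρ[A→A2, E→E2]: schema becomes (G, A2, E2); tuples unchanged.
Joining Q and ρ[A→A2, E→E2](Q) on G yields {(s, k, 31, k, 31), (s, k, 31, q, 22), (s, k, 31, y, 25), (s, q, 22, k, 31), (s, q, 22, q, 22), (s, q, 22, y, 25), (s, y, 25, k, 31), (s, y, 25, q, 22), (s, y, 25, y, 25), (v, n, 15, n, 15), (v, n, 15, y, 9), (v, y, 9, n, 15), (v, y, 9, y, 9), (w, a, 22, a, 22), (w, a, 22, z, 17), (w, z, 17, a, 22), (w, z, 17, z, 17)}.
Apply σ_{E < E2}; surviving tuples: {(s, q, 22, k, 31), (s, q, 22, y, 25), (s, y, 25, k, 31), (v, y, 9, n, 15), (w, z, 17, a, 22)}
Projecting to E2, A: {(15, y), (22, z), (25, q), (31, q), (31, y)}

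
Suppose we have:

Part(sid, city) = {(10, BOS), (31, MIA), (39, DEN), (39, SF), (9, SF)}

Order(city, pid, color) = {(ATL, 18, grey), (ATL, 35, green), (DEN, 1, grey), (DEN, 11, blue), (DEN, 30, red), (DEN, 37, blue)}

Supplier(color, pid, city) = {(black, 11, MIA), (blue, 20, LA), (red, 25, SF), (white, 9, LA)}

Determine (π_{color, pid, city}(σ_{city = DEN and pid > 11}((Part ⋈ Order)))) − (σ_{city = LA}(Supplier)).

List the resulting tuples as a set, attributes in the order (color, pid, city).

{(blue, 37, DEN), (red, 30, DEN)}

Joining Part and Order on city yields {(39, DEN, 1, grey), (39, DEN, 11, blue), (39, DEN, 30, red), (39, DEN, 37, blue)}.
Apply σ_{city = DEN and pid > 11}; surviving tuples: {(39, DEN, 30, red), (39, DEN, 37, blue)}
Keep only column(s) color, pid, city: {(blue, 37, DEN), (red, 30, DEN)}
Apply σ_{city = LA}; surviving tuples: {(blue, 20, LA), (white, 9, LA)}
Taking the difference: {(blue, 37, DEN), (red, 30, DEN)}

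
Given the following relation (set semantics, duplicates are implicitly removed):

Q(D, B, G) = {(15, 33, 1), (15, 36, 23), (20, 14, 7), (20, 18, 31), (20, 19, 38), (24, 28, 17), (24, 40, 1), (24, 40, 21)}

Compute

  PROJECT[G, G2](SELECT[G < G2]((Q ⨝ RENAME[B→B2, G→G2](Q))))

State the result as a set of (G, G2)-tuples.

ρ[B→B2, G→G2]: schema becomes (D, B2, G2); tuples unchanged.
Joining Q and RENAME[B→B2, G→G2](Q) on D yields {(15, 33, 1, 33, 1), (15, 33, 1, 36, 23), (15, 36, 23, 33, 1), (15, 36, 23, 36, 23), (20, 14, 7, 14, 7), (20, 14, 7, 18, 31), (20, 14, 7, 19, 38), (20, 18, 31, 14, 7), (20, 18, 31, 18, 31), (20, 18, 31, 19, 38), (20, 19, 38, 14, 7), (20, 19, 38, 18, 31), (20, 19, 38, 19, 38), (24, 28, 17, 28, 17), (24, 28, 17, 40, 1), (24, 28, 17, 40, 21), (24, 40, 1, 28, 17), (24, 40, 1, 40, 1), (24, 40, 1, 40, 21), (24, 40, 21, 28, 17), (24, 40, 21, 40, 1), (24, 40, 21, 40, 21)}.
Filtering on G < G2 leaves {(15, 33, 1, 36, 23), (20, 14, 7, 18, 31), (20, 14, 7, 19, 38), (20, 18, 31, 19, 38), (24, 28, 17, 40, 21), (24, 40, 1, 28, 17), (24, 40, 1, 40, 21)}.
π[G, G2]: project onto (G, G2) → {(1, 17), (1, 21), (1, 23), (17, 21), (31, 38), (7, 31), (7, 38)}

{(1, 17), (1, 21), (1, 23), (17, 21), (31, 38), (7, 31), (7, 38)}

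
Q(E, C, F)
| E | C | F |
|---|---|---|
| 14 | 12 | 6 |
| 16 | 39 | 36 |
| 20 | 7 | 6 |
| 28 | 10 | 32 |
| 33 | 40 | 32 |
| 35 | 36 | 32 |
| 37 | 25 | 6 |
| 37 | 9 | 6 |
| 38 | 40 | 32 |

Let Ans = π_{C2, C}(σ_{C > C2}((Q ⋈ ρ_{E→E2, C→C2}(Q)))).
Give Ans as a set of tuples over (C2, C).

ρ[E→E2, C→C2]: schema becomes (E2, C2, F); tuples unchanged.
Q ⋈ ρ_{E→E2, C→C2}(Q) (natural join on F): {(14, 12, 6, 14, 12), (14, 12, 6, 20, 7), (14, 12, 6, 37, 25), (14, 12, 6, 37, 9), (16, 39, 36, 16, 39), (20, 7, 6, 14, 12), (20, 7, 6, 20, 7), (20, 7, 6, 37, 25), (20, 7, 6, 37, 9), (28, 10, 32, 28, 10), (28, 10, 32, 33, 40), (28, 10, 32, 35, 36), (28, 10, 32, 38, 40), (33, 40, 32, 28, 10), (33, 40, 32, 33, 40), (33, 40, 32, 35, 36), (33, 40, 32, 38, 40), (35, 36, 32, 28, 10), (35, 36, 32, 33, 40), (35, 36, 32, 35, 36), (35, 36, 32, 38, 40), (37, 25, 6, 14, 12), (37, 25, 6, 20, 7), (37, 25, 6, 37, 25), (37, 25, 6, 37, 9), (37, 9, 6, 14, 12), (37, 9, 6, 20, 7), (37, 9, 6, 37, 25), (37, 9, 6, 37, 9), (38, 40, 32, 28, 10), (38, 40, 32, 33, 40), (38, 40, 32, 35, 36), (38, 40, 32, 38, 40)}
Apply σ_{C > C2}; surviving tuples: {(14, 12, 6, 20, 7), (14, 12, 6, 37, 9), (33, 40, 32, 28, 10), (33, 40, 32, 35, 36), (35, 36, 32, 28, 10), (37, 25, 6, 14, 12), (37, 25, 6, 20, 7), (37, 25, 6, 37, 9), (37, 9, 6, 20, 7), (38, 40, 32, 28, 10), (38, 40, 32, 35, 36)}
π_{C2, C} gives {(10, 36), (10, 40), (12, 25), (36, 40), (7, 12), (7, 25), (7, 9), (9, 12), (9, 25)} (2 duplicate(s) eliminated).

{(10, 36), (10, 40), (12, 25), (36, 40), (7, 12), (7, 25), (7, 9), (9, 12), (9, 25)}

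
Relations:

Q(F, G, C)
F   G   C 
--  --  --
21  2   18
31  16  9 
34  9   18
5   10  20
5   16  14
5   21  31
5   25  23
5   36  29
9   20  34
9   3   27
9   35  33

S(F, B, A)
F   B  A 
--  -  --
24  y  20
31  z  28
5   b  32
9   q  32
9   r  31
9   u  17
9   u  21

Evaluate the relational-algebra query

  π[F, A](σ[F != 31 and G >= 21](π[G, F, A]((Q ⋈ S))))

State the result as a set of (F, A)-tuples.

{(5, 32), (9, 17), (9, 21), (9, 31), (9, 32)}

Natural join on F: {(31, 16, 9, z, 28), (5, 10, 20, b, 32), (5, 16, 14, b, 32), (5, 21, 31, b, 32), (5, 25, 23, b, 32), (5, 36, 29, b, 32), (9, 20, 34, q, 32), (9, 20, 34, r, 31), (9, 20, 34, u, 17), (9, 20, 34, u, 21), (9, 3, 27, q, 32), (9, 3, 27, r, 31), (9, 3, 27, u, 17), (9, 3, 27, u, 21), (9, 35, 33, q, 32), (9, 35, 33, r, 31), (9, 35, 33, u, 17), (9, 35, 33, u, 21)}
π[G, F, A]: project onto (G, F, A) → {(10, 5, 32), (16, 31, 28), (16, 5, 32), (20, 9, 17), (20, 9, 21), (20, 9, 31), (20, 9, 32), (21, 5, 32), (25, 5, 32), (3, 9, 17), (3, 9, 21), (3, 9, 31), (3, 9, 32), (35, 9, 17), (35, 9, 21), (35, 9, 31), (35, 9, 32), (36, 5, 32)}
Selection F != 31 and G >= 21: {(21, 5, 32), (25, 5, 32), (35, 9, 17), (35, 9, 21), (35, 9, 31), (35, 9, 32), (36, 5, 32)}
π[F, A]: project onto (F, A) (2 duplicate(s) eliminated) → {(5, 32), (9, 17), (9, 21), (9, 31), (9, 32)}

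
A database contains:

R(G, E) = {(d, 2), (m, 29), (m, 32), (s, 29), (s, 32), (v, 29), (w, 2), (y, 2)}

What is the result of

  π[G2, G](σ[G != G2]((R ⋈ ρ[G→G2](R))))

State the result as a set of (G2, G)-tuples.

{(d, w), (d, y), (m, s), (m, v), (s, m), (s, v), (v, m), (v, s), (w, d), (w, y), (y, d), (y, w)}

ρ[G→G2]: schema becomes (G2, E); tuples unchanged.
Natural join on E: {(d, 2, d), (d, 2, w), (d, 2, y), (m, 29, m), (m, 29, s), (m, 29, v), (m, 32, m), (m, 32, s), (s, 29, m), (s, 29, s), (s, 29, v), (s, 32, m), (s, 32, s), (v, 29, m), (v, 29, s), (v, 29, v), (w, 2, d), (w, 2, w), (w, 2, y), (y, 2, d), (y, 2, w), (y, 2, y)}
Apply σ_{G != G2}; surviving tuples: {(d, 2, w), (d, 2, y), (m, 29, s), (m, 29, v), (m, 32, s), (s, 29, m), (s, 29, v), (s, 32, m), (v, 29, m), (v, 29, s), (w, 2, d), (w, 2, y), (y, 2, d), (y, 2, w)}
π[G2, G]: project onto (G2, G) (2 duplicate(s) eliminated) → {(d, w), (d, y), (m, s), (m, v), (s, m), (s, v), (v, m), (v, s), (w, d), (w, y), (y, d), (y, w)}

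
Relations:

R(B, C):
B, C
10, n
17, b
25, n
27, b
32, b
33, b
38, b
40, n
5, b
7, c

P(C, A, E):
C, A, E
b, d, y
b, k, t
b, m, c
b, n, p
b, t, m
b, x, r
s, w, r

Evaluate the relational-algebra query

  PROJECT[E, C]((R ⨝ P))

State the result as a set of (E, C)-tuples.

{(c, b), (m, b), (p, b), (r, b), (t, b), (y, b)}

Joining R and P on C yields {(17, b, d, y), (17, b, k, t), (17, b, m, c), (17, b, n, p), (17, b, t, m), (17, b, x, r), (27, b, d, y), (27, b, k, t), (27, b, m, c), (27, b, n, p), (27, b, t, m), (27, b, x, r), (32, b, d, y), (32, b, k, t), (32, b, m, c), (32, b, n, p), (32, b, t, m), (32, b, x, r), (33, b, d, y), (33, b, k, t), (33, b, m, c), (33, b, n, p), (33, b, t, m), (33, b, x, r), (38, b, d, y), (38, b, k, t), (38, b, m, c), (38, b, n, p), (38, b, t, m), (38, b, x, r), (5, b, d, y), (5, b, k, t), (5, b, m, c), (5, b, n, p), (5, b, t, m), (5, b, x, r)}.
π_{E, C} gives {(c, b), (m, b), (p, b), (r, b), (t, b), (y, b)} (30 duplicate(s) eliminated).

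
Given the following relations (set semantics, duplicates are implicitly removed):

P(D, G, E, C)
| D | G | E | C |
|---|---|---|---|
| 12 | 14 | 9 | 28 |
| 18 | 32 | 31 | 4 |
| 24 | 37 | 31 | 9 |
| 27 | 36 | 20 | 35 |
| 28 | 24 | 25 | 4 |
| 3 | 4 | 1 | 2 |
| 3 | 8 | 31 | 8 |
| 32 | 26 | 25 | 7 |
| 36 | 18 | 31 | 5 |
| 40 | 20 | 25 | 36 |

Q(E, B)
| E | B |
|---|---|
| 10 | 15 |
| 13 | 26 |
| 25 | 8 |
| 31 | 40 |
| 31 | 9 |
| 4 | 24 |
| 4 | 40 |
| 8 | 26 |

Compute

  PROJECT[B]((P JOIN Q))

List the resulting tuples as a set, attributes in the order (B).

{40, 8, 9}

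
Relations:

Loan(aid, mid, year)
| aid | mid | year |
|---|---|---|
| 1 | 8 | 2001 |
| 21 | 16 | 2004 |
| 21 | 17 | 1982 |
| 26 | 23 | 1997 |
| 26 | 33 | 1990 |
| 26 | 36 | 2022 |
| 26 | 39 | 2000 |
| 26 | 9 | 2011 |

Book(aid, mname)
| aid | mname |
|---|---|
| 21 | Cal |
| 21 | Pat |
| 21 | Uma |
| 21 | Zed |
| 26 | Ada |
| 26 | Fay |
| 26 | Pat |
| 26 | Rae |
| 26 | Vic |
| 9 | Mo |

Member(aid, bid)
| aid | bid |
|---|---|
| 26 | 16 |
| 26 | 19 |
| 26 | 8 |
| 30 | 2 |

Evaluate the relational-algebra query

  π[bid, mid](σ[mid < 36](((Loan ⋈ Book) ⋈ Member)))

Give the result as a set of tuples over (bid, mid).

Joining Loan and Book on aid yields {(21, 16, 2004, Cal), (21, 16, 2004, Pat), (21, 16, 2004, Uma), (21, 16, 2004, Zed), (21, 17, 1982, Cal), (21, 17, 1982, Pat), (21, 17, 1982, Uma), (21, 17, 1982, Zed), (26, 23, 1997, Ada), (26, 23, 1997, Fay), (26, 23, 1997, Pat), (26, 23, 1997, Rae), (26, 23, 1997, Vic), (26, 33, 1990, Ada), (26, 33, 1990, Fay), (26, 33, 1990, Pat), (26, 33, 1990, Rae), (26, 33, 1990, Vic), (26, 36, 2022, Ada), (26, 36, 2022, Fay), (26, 36, 2022, Pat), (26, 36, 2022, Rae), (26, 36, 2022, Vic), (26, 39, 2000, Ada), (26, 39, 2000, Fay), (26, 39, 2000, Pat), (26, 39, 2000, Rae), (26, 39, 2000, Vic), (26, 9, 2011, Ada), (26, 9, 2011, Fay), (26, 9, 2011, Pat), (26, 9, 2011, Rae), (26, 9, 2011, Vic)}.
Joining (Loan ⋈ Book) and Member on aid yields {(26, 23, 1997, Ada, 16), (26, 23, 1997, Ada, 19), (26, 23, 1997, Ada, 8), (26, 23, 1997, Fay, 16), (26, 23, 1997, Fay, 19), (26, 23, 1997, Fay, 8), (26, 23, 1997, Pat, 16), (26, 23, 1997, Pat, 19), (26, 23, 1997, Pat, 8), (26, 23, 1997, Rae, 16), (26, 23, 1997, Rae, 19), (26, 23, 1997, Rae, 8), (26, 23, 1997, Vic, 16), (26, 23, 1997, Vic, 19), (26, 23, 1997, Vic, 8), (26, 33, 1990, Ada, 16), (26, 33, 1990, Ada, 19), (26, 33, 1990, Ada, 8), (26, 33, 1990, Fay, 16), (26, 33, 1990, Fay, 19), (26, 33, 1990, Fay, 8), (26, 33, 1990, Pat, 16), (26, 33, 1990, Pat, 19), (26, 33, 1990, Pat, 8), (26, 33, 1990, Rae, 16), (26, 33, 1990, Rae, 19), (26, 33, 1990, Rae, 8), (26, 33, 1990, Vic, 16), (26, 33, 1990, Vic, 19), (26, 33, 1990, Vic, 8), (26, 36, 2022, Ada, 16), (26, 36, 2022, Ada, 19), (26, 36, 2022, Ada, 8), (26, 36, 2022, Fay, 16), (26, 36, 2022, Fay, 19), (26, 36, 2022, Fay, 8), (26, 36, 2022, Pat, 16), (26, 36, 2022, Pat, 19), (26, 36, 2022, Pat, 8), (26, 36, 2022, Rae, 16), (26, 36, 2022, Rae, 19), (26, 36, 2022, Rae, 8), (26, 36, 2022, Vic, 16), (26, 36, 2022, Vic, 19), (26, 36, 2022, Vic, 8), (26, 39, 2000, Ada, 16), (26, 39, 2000, Ada, 19), (26, 39, 2000, Ada, 8), (26, 39, 2000, Fay, 16), (26, 39, 2000, Fay, 19), (26, 39, 2000, Fay, 8), (26, 39, 2000, Pat, 16), (26, 39, 2000, Pat, 19), (26, 39, 2000, Pat, 8), (26, 39, 2000, Rae, 16), (26, 39, 2000, Rae, 19), (26, 39, 2000, Rae, 8), (26, 39, 2000, Vic, 16), (26, 39, 2000, Vic, 19), (26, 39, 2000, Vic, 8), (26, 9, 2011, Ada, 16), (26, 9, 2011, Ada, 19), (26, 9, 2011, Ada, 8), (26, 9, 2011, Fay, 16), (26, 9, 2011, Fay, 19), (26, 9, 2011, Fay, 8), (26, 9, 2011, Pat, 16), (26, 9, 2011, Pat, 19), (26, 9, 2011, Pat, 8), (26, 9, 2011, Rae, 16), (26, 9, 2011, Rae, 19), (26, 9, 2011, Rae, 8), (26, 9, 2011, Vic, 16), (26, 9, 2011, Vic, 19), (26, 9, 2011, Vic, 8)}.
Apply σ_{mid < 36}; surviving tuples: {(26, 23, 1997, Ada, 16), (26, 23, 1997, Ada, 19), (26, 23, 1997, Ada, 8), (26, 23, 1997, Fay, 16), (26, 23, 1997, Fay, 19), (26, 23, 1997, Fay, 8), (26, 23, 1997, Pat, 16), (26, 23, 1997, Pat, 19), (26, 23, 1997, Pat, 8), (26, 23, 1997, Rae, 16), (26, 23, 1997, Rae, 19), (26, 23, 1997, Rae, 8), (26, 23, 1997, Vic, 16), (26, 23, 1997, Vic, 19), (26, 23, 1997, Vic, 8), (26, 33, 1990, Ada, 16), (26, 33, 1990, Ada, 19), (26, 33, 1990, Ada, 8), (26, 33, 1990, Fay, 16), (26, 33, 1990, Fay, 19), (26, 33, 1990, Fay, 8), (26, 33, 1990, Pat, 16), (26, 33, 1990, Pat, 19), (26, 33, 1990, Pat, 8), (26, 33, 1990, Rae, 16), (26, 33, 1990, Rae, 19), (26, 33, 1990, Rae, 8), (26, 33, 1990, Vic, 16), (26, 33, 1990, Vic, 19), (26, 33, 1990, Vic, 8), (26, 9, 2011, Ada, 16), (26, 9, 2011, Ada, 19), (26, 9, 2011, Ada, 8), (26, 9, 2011, Fay, 16), (26, 9, 2011, Fay, 19), (26, 9, 2011, Fay, 8), (26, 9, 2011, Pat, 16), (26, 9, 2011, Pat, 19), (26, 9, 2011, Pat, 8), (26, 9, 2011, Rae, 16), (26, 9, 2011, Rae, 19), (26, 9, 2011, Rae, 8), (26, 9, 2011, Vic, 16), (26, 9, 2011, Vic, 19), (26, 9, 2011, Vic, 8)}
π[bid, mid]: project onto (bid, mid) (36 duplicate(s) eliminated) → {(16, 23), (16, 33), (16, 9), (19, 23), (19, 33), (19, 9), (8, 23), (8, 33), (8, 9)}

{(16, 23), (16, 33), (16, 9), (19, 23), (19, 33), (19, 9), (8, 23), (8, 33), (8, 9)}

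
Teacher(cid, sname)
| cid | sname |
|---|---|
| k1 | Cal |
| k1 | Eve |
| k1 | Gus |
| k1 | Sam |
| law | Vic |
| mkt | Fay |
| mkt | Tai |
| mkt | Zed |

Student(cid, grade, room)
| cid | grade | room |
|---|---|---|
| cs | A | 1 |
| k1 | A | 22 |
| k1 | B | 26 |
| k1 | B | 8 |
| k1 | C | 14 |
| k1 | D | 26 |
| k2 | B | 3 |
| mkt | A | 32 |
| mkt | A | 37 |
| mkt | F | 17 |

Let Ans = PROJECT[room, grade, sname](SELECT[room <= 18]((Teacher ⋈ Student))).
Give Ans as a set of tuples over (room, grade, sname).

Joining Teacher and Student on cid yields {(k1, Cal, A, 22), (k1, Cal, B, 26), (k1, Cal, B, 8), (k1, Cal, C, 14), (k1, Cal, D, 26), (k1, Eve, A, 22), (k1, Eve, B, 26), (k1, Eve, B, 8), (k1, Eve, C, 14), (k1, Eve, D, 26), (k1, Gus, A, 22), (k1, Gus, B, 26), (k1, Gus, B, 8), (k1, Gus, C, 14), (k1, Gus, D, 26), (k1, Sam, A, 22), (k1, Sam, B, 26), (k1, Sam, B, 8), (k1, Sam, C, 14), (k1, Sam, D, 26), (mkt, Fay, A, 32), (mkt, Fay, A, 37), (mkt, Fay, F, 17), (mkt, Tai, A, 32), (mkt, Tai, A, 37), (mkt, Tai, F, 17), (mkt, Zed, A, 32), (mkt, Zed, A, 37), (mkt, Zed, F, 17)}.
Selection room <= 18: {(k1, Cal, B, 8), (k1, Cal, C, 14), (k1, Eve, B, 8), (k1, Eve, C, 14), (k1, Gus, B, 8), (k1, Gus, C, 14), (k1, Sam, B, 8), (k1, Sam, C, 14), (mkt, Fay, F, 17), (mkt, Tai, F, 17), (mkt, Zed, F, 17)}
π_{room, grade, sname} gives {(14, C, Cal), (14, C, Eve), (14, C, Gus), (14, C, Sam), (17, F, Fay), (17, F, Tai), (17, F, Zed), (8, B, Cal), (8, B, Eve), (8, B, Gus), (8, B, Sam)}.

{(14, C, Cal), (14, C, Eve), (14, C, Gus), (14, C, Sam), (17, F, Fay), (17, F, Tai), (17, F, Zed), (8, B, Cal), (8, B, Eve), (8, B, Gus), (8, B, Sam)}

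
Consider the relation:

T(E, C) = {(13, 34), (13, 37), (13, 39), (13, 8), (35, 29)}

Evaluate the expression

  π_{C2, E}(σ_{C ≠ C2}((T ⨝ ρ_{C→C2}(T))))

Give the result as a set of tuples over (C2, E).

{(34, 13), (37, 13), (39, 13), (8, 13)}

ρ[C→C2]: schema becomes (E, C2); tuples unchanged.
T ⋈ ρ_{C→C2}(T) (natural join on E): {(13, 34, 34), (13, 34, 37), (13, 34, 39), (13, 34, 8), (13, 37, 34), (13, 37, 37), (13, 37, 39), (13, 37, 8), (13, 39, 34), (13, 39, 37), (13, 39, 39), (13, 39, 8), (13, 8, 34), (13, 8, 37), (13, 8, 39), (13, 8, 8), (35, 29, 29)}
σ[C ≠ C2]: keep tuples satisfying C ≠ C2 → {(13, 34, 37), (13, 34, 39), (13, 34, 8), (13, 37, 34), (13, 37, 39), (13, 37, 8), (13, 39, 34), (13, 39, 37), (13, 39, 8), (13, 8, 34), (13, 8, 37), (13, 8, 39)}
π[C2, E]: project onto (C2, E) (8 duplicate(s) eliminated) → {(34, 13), (37, 13), (39, 13), (8, 13)}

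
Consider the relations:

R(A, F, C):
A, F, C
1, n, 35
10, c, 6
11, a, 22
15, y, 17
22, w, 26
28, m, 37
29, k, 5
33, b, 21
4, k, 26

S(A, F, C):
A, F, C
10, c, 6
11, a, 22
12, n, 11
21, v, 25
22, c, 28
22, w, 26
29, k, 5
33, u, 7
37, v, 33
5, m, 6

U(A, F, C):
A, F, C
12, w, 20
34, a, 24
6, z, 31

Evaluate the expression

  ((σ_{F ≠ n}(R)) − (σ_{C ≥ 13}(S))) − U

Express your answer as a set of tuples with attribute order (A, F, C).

{(10, c, 6), (15, y, 17), (28, m, 37), (29, k, 5), (33, b, 21), (4, k, 26)}

Apply σ_{F ≠ n}; surviving tuples: {(10, c, 6), (11, a, 22), (15, y, 17), (22, w, 26), (28, m, 37), (29, k, 5), (33, b, 21), (4, k, 26)}
Apply σ_{C ≥ 13}; surviving tuples: {(11, a, 22), (21, v, 25), (22, c, 28), (22, w, 26), (37, v, 33)}
Set difference of the two operands is {(10, c, 6), (15, y, 17), (28, m, 37), (29, k, 5), (33, b, 21), (4, k, 26)}.
Set difference of the two operands is {(10, c, 6), (15, y, 17), (28, m, 37), (29, k, 5), (33, b, 21), (4, k, 26)}.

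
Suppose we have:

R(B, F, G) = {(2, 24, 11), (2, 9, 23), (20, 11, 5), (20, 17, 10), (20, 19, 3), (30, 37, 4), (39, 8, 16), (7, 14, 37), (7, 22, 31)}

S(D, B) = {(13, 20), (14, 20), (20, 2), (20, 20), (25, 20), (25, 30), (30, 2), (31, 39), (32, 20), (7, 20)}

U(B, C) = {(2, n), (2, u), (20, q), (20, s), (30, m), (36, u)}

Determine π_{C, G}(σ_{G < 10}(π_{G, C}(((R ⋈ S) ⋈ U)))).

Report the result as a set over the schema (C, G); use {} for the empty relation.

{(m, 4), (q, 3), (q, 5), (s, 3), (s, 5)}

Natural join on B: {(2, 24, 11, 20), (2, 24, 11, 30), (2, 9, 23, 20), (2, 9, 23, 30), (20, 11, 5, 13), (20, 11, 5, 14), (20, 11, 5, 20), (20, 11, 5, 25), (20, 11, 5, 32), (20, 11, 5, 7), (20, 17, 10, 13), (20, 17, 10, 14), (20, 17, 10, 20), (20, 17, 10, 25), (20, 17, 10, 32), (20, 17, 10, 7), (20, 19, 3, 13), (20, 19, 3, 14), (20, 19, 3, 20), (20, 19, 3, 25), (20, 19, 3, 32), (20, 19, 3, 7), (30, 37, 4, 25), (39, 8, 16, 31)}
Natural join on B: {(2, 24, 11, 20, n), (2, 24, 11, 20, u), (2, 24, 11, 30, n), (2, 24, 11, 30, u), (2, 9, 23, 20, n), (2, 9, 23, 20, u), (2, 9, 23, 30, n), (2, 9, 23, 30, u), (20, 11, 5, 13, q), (20, 11, 5, 13, s), (20, 11, 5, 14, q), (20, 11, 5, 14, s), (20, 11, 5, 20, q), (20, 11, 5, 20, s), (20, 11, 5, 25, q), (20, 11, 5, 25, s), (20, 11, 5, 32, q), (20, 11, 5, 32, s), (20, 11, 5, 7, q), (20, 11, 5, 7, s), (20, 17, 10, 13, q), (20, 17, 10, 13, s), (20, 17, 10, 14, q), (20, 17, 10, 14, s), (20, 17, 10, 20, q), (20, 17, 10, 20, s), (20, 17, 10, 25, q), (20, 17, 10, 25, s), (20, 17, 10, 32, q), (20, 17, 10, 32, s), (20, 17, 10, 7, q), (20, 17, 10, 7, s), (20, 19, 3, 13, q), (20, 19, 3, 13, s), (20, 19, 3, 14, q), (20, 19, 3, 14, s), (20, 19, 3, 20, q), (20, 19, 3, 20, s), (20, 19, 3, 25, q), (20, 19, 3, 25, s), (20, 19, 3, 32, q), (20, 19, 3, 32, s), (20, 19, 3, 7, q), (20, 19, 3, 7, s), (30, 37, 4, 25, m)}
π_{G, C} gives {(10, q), (10, s), (11, n), (11, u), (23, n), (23, u), (3, q), (3, s), (4, m), (5, q), (5, s)} (34 duplicate(s) eliminated).
σ[G < 10]: keep tuples satisfying G < 10 → {(3, q), (3, s), (4, m), (5, q), (5, s)}
π_{C, G} gives {(m, 4), (q, 3), (q, 5), (s, 3), (s, 5)}.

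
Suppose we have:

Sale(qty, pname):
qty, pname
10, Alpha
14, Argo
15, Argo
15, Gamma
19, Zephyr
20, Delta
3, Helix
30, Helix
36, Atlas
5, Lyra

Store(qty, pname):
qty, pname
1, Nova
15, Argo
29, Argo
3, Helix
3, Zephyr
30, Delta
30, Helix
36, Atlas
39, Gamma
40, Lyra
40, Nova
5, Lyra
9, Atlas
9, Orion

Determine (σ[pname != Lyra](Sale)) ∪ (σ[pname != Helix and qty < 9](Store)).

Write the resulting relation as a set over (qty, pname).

σ[pname != Lyra]: keep tuples satisfying pname != Lyra → {(10, Alpha), (14, Argo), (15, Argo), (15, Gamma), (19, Zephyr), (20, Delta), (3, Helix), (30, Helix), (36, Atlas)}
σ[pname != Helix and qty < 9]: keep tuples satisfying pname != Helix and qty < 9 → {(1, Nova), (3, Zephyr), (5, Lyra)}
Set union of the two operands is {(1, Nova), (10, Alpha), (14, Argo), (15, Argo), (15, Gamma), (19, Zephyr), (20, Delta), (3, Helix), (3, Zephyr), (30, Helix), (36, Atlas), (5, Lyra)}.

{(1, Nova), (10, Alpha), (14, Argo), (15, Argo), (15, Gamma), (19, Zephyr), (20, Delta), (3, Helix), (3, Zephyr), (30, Helix), (36, Atlas), (5, Lyra)}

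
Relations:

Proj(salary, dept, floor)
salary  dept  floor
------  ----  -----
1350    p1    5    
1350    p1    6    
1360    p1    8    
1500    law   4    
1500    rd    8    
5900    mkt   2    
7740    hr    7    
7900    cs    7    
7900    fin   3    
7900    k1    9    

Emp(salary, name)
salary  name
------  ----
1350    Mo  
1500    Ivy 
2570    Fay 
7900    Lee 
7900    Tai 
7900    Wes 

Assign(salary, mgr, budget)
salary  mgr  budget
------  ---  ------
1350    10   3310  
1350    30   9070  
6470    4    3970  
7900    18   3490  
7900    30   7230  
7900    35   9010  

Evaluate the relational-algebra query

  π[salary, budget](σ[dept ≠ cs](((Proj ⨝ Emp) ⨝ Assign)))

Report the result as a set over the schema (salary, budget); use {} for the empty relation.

{(1350, 3310), (1350, 9070), (7900, 3490), (7900, 7230), (7900, 9010)}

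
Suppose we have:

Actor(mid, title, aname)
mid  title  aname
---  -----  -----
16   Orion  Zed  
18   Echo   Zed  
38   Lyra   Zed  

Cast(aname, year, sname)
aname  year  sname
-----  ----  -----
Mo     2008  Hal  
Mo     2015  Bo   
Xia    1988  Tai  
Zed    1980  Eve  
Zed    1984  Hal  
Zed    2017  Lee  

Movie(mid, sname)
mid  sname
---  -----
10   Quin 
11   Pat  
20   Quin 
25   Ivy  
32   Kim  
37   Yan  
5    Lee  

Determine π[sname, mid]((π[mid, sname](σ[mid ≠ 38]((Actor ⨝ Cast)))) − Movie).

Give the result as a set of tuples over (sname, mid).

{(Eve, 16), (Eve, 18), (Hal, 16), (Hal, 18), (Lee, 16), (Lee, 18)}

Natural join on aname: {(16, Orion, Zed, 1980, Eve), (16, Orion, Zed, 1984, Hal), (16, Orion, Zed, 2017, Lee), (18, Echo, Zed, 1980, Eve), (18, Echo, Zed, 1984, Hal), (18, Echo, Zed, 2017, Lee), (38, Lyra, Zed, 1980, Eve), (38, Lyra, Zed, 1984, Hal), (38, Lyra, Zed, 2017, Lee)}
σ[mid ≠ 38]: keep tuples satisfying mid ≠ 38 → {(16, Orion, Zed, 1980, Eve), (16, Orion, Zed, 1984, Hal), (16, Orion, Zed, 2017, Lee), (18, Echo, Zed, 1980, Eve), (18, Echo, Zed, 1984, Hal), (18, Echo, Zed, 2017, Lee)}
Keep only column(s) mid, sname: {(16, Eve), (16, Hal), (16, Lee), (18, Eve), (18, Hal), (18, Lee)}
Set difference of the two operands is {(16, Eve), (16, Hal), (16, Lee), (18, Eve), (18, Hal), (18, Lee)}.
Keep only column(s) sname, mid: {(Eve, 16), (Eve, 18), (Hal, 16), (Hal, 18), (Lee, 16), (Lee, 18)}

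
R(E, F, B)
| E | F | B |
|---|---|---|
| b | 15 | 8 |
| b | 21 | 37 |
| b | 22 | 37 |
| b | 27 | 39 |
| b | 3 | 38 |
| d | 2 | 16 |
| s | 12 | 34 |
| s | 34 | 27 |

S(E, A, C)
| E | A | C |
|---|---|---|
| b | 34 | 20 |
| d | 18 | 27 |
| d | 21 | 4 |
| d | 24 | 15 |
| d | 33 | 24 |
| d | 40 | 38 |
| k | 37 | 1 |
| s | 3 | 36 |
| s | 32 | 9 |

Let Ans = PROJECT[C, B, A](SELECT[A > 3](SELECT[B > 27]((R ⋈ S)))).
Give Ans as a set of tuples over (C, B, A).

Joining R and S on E yields {(b, 15, 8, 34, 20), (b, 21, 37, 34, 20), (b, 22, 37, 34, 20), (b, 27, 39, 34, 20), (b, 3, 38, 34, 20), (d, 2, 16, 18, 27), (d, 2, 16, 21, 4), (d, 2, 16, 24, 15), (d, 2, 16, 33, 24), (d, 2, 16, 40, 38), (s, 12, 34, 3, 36), (s, 12, 34, 32, 9), (s, 34, 27, 3, 36), (s, 34, 27, 32, 9)}.
Filtering on B > 27 leaves {(b, 21, 37, 34, 20), (b, 22, 37, 34, 20), (b, 27, 39, 34, 20), (b, 3, 38, 34, 20), (s, 12, 34, 3, 36), (s, 12, 34, 32, 9)}.
Filtering on A > 3 leaves {(b, 21, 37, 34, 20), (b, 22, 37, 34, 20), (b, 27, 39, 34, 20), (b, 3, 38, 34, 20), (s, 12, 34, 32, 9)}.
π[C, B, A]: project onto (C, B, A) (1 duplicate(s) eliminated) → {(20, 37, 34), (20, 38, 34), (20, 39, 34), (9, 34, 32)}

{(20, 37, 34), (20, 38, 34), (20, 39, 34), (9, 34, 32)}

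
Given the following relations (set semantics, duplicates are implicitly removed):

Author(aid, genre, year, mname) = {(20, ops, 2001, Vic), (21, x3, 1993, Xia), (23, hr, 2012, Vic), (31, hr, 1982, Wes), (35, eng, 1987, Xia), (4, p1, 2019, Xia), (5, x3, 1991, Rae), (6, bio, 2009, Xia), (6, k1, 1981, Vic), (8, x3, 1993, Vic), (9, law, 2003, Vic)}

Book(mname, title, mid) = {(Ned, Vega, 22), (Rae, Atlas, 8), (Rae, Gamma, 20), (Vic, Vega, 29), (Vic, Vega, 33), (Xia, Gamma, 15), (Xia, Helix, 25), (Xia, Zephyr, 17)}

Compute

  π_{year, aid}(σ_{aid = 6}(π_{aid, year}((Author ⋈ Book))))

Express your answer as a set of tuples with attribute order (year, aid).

Joining Author and Book on mname yields {(20, ops, 2001, Vic, Vega, 29), (20, ops, 2001, Vic, Vega, 33), (21, x3, 1993, Xia, Gamma, 15), (21, x3, 1993, Xia, Helix, 25), (21, x3, 1993, Xia, Zephyr, 17), (23, hr, 2012, Vic, Vega, 29), (23, hr, 2012, Vic, Vega, 33), (35, eng, 1987, Xia, Gamma, 15), (35, eng, 1987, Xia, Helix, 25), (35, eng, 1987, Xia, Zephyr, 17), (4, p1, 2019, Xia, Gamma, 15), (4, p1, 2019, Xia, Helix, 25), (4, p1, 2019, Xia, Zephyr, 17), (5, x3, 1991, Rae, Atlas, 8), (5, x3, 1991, Rae, Gamma, 20), (6, bio, 2009, Xia, Gamma, 15), (6, bio, 2009, Xia, Helix, 25), (6, bio, 2009, Xia, Zephyr, 17), (6, k1, 1981, Vic, Vega, 29), (6, k1, 1981, Vic, Vega, 33), (8, x3, 1993, Vic, Vega, 29), (8, x3, 1993, Vic, Vega, 33), (9, law, 2003, Vic, Vega, 29), (9, law, 2003, Vic, Vega, 33)}.
π_{aid, year} gives {(20, 2001), (21, 1993), (23, 2012), (35, 1987), (4, 2019), (5, 1991), (6, 1981), (6, 2009), (8, 1993), (9, 2003)} (14 duplicate(s) eliminated).
σ[aid = 6]: keep tuples satisfying aid = 6 → {(6, 1981), (6, 2009)}
π_{year, aid} gives {(1981, 6), (2009, 6)}.

{(1981, 6), (2009, 6)}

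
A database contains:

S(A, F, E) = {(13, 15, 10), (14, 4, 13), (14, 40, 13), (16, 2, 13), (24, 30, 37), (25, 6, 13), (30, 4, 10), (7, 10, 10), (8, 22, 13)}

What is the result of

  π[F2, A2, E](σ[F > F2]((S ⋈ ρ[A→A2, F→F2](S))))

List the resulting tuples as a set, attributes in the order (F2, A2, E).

ρ[A→A2, F→F2]: schema becomes (A2, F2, E); tuples unchanged.
S ⋈ ρ[A→A2, F→F2](S) (natural join on E): {(13, 15, 10, 13, 15), (13, 15, 10, 30, 4), (13, 15, 10, 7, 10), (14, 4, 13, 14, 4), (14, 4, 13, 14, 40), (14, 4, 13, 16, 2), (14, 4, 13, 25, 6), (14, 4, 13, 8, 22), (14, 40, 13, 14, 4), (14, 40, 13, 14, 40), (14, 40, 13, 16, 2), (14, 40, 13, 25, 6), (14, 40, 13, 8, 22), (16, 2, 13, 14, 4), (16, 2, 13, 14, 40), (16, 2, 13, 16, 2), (16, 2, 13, 25, 6), (16, 2, 13, 8, 22), (24, 30, 37, 24, 30), (25, 6, 13, 14, 4), (25, 6, 13, 14, 40), (25, 6, 13, 16, 2), (25, 6, 13, 25, 6), (25, 6, 13, 8, 22), (30, 4, 10, 13, 15), (30, 4, 10, 30, 4), (30, 4, 10, 7, 10), (7, 10, 10, 13, 15), (7, 10, 10, 30, 4), (7, 10, 10, 7, 10), (8, 22, 13, 14, 4), (8, 22, 13, 14, 40), (8, 22, 13, 16, 2), (8, 22, 13, 25, 6), (8, 22, 13, 8, 22)}
Apply σ_{F > F2}; surviving tuples: {(13, 15, 10, 30, 4), (13, 15, 10, 7, 10), (14, 4, 13, 16, 2), (14, 40, 13, 14, 4), (14, 40, 13, 16, 2), (14, 40, 13, 25, 6), (14, 40, 13, 8, 22), (25, 6, 13, 14, 4), (25, 6, 13, 16, 2), (7, 10, 10, 30, 4), (8, 22, 13, 14, 4), (8, 22, 13, 16, 2), (8, 22, 13, 25, 6)}
Projecting to F2, A2, E (7 duplicate(s) eliminated): {(10, 7, 10), (2, 16, 13), (22, 8, 13), (4, 14, 13), (4, 30, 10), (6, 25, 13)}

{(10, 7, 10), (2, 16, 13), (22, 8, 13), (4, 14, 13), (4, 30, 10), (6, 25, 13)}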